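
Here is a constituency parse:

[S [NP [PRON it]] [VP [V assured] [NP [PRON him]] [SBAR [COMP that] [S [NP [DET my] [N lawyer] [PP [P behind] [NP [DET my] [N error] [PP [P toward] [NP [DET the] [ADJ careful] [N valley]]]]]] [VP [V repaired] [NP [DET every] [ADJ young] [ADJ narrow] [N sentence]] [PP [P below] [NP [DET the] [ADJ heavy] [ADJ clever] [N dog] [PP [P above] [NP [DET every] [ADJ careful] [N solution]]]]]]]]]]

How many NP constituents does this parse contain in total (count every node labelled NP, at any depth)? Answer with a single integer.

8

The NP constituents are: [NP it]; [NP him]; [NP my lawyer behind my error toward the careful valley]; [NP my error toward the careful valley]; [NP the careful valley]; [NP every young narrow sentence] …. Total: 8.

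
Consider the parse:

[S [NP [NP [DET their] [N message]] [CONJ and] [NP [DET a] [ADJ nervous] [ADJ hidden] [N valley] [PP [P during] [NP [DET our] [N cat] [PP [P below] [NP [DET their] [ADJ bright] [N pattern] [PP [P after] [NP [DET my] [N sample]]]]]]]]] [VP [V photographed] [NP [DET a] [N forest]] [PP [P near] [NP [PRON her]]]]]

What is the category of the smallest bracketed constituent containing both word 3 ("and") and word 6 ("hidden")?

Word 3 lies under S → NP → CONJ; word 6 lies under S → NP → NP → ADJ. The lowest shared node is the NP.

NP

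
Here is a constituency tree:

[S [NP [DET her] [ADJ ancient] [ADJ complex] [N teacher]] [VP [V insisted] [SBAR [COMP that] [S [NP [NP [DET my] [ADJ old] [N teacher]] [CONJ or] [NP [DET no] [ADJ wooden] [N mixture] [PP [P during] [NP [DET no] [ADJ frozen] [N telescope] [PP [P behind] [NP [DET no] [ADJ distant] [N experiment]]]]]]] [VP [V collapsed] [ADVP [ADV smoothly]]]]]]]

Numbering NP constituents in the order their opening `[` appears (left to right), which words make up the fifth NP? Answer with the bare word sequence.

no frozen telescope behind no distant experiment

Opening `[NP` markers occur at word positions 1, 7, 7, 11, 15, 19; the fifth of these opens the constituent [NP no frozen telescope behind no distant experiment].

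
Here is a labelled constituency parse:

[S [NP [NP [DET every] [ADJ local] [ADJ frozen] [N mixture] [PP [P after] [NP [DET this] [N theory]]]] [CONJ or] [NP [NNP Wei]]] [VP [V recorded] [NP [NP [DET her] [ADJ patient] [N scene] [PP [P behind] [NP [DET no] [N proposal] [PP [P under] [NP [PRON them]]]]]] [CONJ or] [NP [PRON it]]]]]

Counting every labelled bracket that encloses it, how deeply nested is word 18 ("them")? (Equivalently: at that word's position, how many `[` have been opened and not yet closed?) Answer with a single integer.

Path from the root down to the word: S → VP → NP → NP → PP → NP → PP → NP → PRON. That is 9 enclosing brackets.

9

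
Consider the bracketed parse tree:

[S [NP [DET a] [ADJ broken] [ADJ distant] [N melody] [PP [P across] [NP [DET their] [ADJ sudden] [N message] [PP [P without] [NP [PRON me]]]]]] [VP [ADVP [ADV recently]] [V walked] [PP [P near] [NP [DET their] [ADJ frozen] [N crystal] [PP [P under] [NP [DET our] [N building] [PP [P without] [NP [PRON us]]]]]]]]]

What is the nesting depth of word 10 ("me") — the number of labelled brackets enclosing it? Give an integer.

Counting open brackets not yet closed at "me": [S [NP [PP [NP [PP [NP [PRON = 7.

7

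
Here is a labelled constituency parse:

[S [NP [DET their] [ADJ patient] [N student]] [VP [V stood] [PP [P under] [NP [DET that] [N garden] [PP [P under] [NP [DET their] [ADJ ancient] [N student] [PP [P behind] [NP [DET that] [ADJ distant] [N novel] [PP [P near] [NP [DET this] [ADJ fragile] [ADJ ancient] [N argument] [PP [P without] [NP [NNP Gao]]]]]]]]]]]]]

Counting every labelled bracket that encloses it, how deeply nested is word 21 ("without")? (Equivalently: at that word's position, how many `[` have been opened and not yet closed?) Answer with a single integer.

12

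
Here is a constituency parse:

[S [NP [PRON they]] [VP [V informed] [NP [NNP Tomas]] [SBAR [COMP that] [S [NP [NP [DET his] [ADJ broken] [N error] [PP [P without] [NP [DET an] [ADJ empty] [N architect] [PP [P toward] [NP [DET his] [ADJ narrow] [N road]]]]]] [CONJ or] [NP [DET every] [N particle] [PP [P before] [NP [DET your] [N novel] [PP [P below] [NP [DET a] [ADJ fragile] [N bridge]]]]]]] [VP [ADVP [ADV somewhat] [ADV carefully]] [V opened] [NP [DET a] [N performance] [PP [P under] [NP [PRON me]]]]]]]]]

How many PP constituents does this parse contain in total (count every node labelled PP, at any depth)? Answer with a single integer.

5

The PP constituents are: [PP without an empty architect toward his narrow road]; [PP toward his narrow road]; [PP before your novel below a fragile bridge]; [PP below a fragile bridge]; [PP under me]. Total: 5.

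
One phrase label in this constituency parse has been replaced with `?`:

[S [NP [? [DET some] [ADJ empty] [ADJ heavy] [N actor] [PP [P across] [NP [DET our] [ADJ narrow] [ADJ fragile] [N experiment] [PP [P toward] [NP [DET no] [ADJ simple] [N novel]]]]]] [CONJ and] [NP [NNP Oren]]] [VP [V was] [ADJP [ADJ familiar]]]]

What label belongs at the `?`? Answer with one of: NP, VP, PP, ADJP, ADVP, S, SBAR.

The `?` node immediately contains: DET 'some', ADJ 'empty', ADJ 'heavy', N 'actor', PP. That is the internal structure of a noun phrase, so the label is NP.

NP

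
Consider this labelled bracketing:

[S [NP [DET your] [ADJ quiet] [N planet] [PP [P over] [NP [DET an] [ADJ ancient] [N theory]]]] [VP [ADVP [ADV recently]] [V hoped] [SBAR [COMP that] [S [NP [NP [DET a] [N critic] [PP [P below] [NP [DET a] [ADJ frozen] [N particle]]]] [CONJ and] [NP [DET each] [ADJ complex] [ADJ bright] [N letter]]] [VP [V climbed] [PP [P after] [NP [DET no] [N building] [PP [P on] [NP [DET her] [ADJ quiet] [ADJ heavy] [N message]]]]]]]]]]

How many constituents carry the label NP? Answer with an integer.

8

The NP constituents are: [NP your quiet planet over an ancient theory]; [NP an ancient theory]; [NP a critic below a frozen particle and each complex bright letter]; [NP a critic below a frozen particle]; [NP a frozen particle]; [NP each complex bright letter] …. Total: 8.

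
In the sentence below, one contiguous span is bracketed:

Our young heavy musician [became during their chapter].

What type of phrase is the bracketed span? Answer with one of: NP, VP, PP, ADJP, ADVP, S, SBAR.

The span is built around the verb "became" — a verb phrase (VP).

VP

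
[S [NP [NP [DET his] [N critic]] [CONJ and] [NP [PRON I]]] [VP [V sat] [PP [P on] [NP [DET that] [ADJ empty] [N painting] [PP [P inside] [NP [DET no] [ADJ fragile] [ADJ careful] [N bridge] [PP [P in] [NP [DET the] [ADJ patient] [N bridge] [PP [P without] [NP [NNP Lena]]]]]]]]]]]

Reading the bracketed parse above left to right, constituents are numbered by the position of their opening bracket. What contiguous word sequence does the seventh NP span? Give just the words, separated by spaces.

Lena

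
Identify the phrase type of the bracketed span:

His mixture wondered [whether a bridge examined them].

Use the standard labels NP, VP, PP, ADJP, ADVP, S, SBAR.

SBAR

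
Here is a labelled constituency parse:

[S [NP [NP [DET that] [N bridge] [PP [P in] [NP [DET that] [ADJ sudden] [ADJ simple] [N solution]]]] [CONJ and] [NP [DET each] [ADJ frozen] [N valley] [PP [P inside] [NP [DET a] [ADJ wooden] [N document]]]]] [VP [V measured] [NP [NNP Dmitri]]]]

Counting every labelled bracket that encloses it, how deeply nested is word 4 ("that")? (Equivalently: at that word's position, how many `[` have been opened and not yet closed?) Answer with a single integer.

Counting open brackets not yet closed at "that": [S [NP [NP [PP [NP [DET = 6.

6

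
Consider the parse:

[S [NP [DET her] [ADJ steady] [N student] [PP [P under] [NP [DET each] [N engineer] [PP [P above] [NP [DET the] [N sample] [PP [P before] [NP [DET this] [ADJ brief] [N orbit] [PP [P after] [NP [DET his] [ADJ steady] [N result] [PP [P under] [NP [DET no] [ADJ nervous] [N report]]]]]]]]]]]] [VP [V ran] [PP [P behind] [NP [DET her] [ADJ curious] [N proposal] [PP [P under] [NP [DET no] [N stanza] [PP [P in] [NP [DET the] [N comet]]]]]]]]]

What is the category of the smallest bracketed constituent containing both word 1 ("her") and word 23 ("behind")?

S

Both words fall inside [S her steady student under each engineer above the sample before this brief orbit after his steady result under no nervous report ran behind her curious proposal under no stanza in the comet] (words 1–32), and no smaller constituent contains them both. Label: S.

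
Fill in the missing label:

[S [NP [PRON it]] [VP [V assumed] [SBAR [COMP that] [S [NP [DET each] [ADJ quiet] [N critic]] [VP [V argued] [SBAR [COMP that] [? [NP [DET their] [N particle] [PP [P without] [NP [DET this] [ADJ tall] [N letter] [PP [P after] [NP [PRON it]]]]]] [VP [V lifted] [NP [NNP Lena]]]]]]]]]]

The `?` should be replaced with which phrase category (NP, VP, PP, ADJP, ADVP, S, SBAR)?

S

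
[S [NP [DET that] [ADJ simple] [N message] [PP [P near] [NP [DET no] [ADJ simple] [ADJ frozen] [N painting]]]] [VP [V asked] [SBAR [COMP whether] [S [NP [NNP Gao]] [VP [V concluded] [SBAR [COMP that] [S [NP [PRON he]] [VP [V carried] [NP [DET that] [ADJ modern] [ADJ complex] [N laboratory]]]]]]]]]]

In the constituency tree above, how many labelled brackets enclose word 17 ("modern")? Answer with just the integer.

10

Path from the root down to the word: S → VP → SBAR → S → VP → SBAR → S → VP → NP → ADJ. That is 10 enclosing brackets.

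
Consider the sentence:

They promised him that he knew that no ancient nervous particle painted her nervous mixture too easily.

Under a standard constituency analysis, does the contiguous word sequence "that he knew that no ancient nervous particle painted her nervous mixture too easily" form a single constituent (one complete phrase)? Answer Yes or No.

Yes

The sequence corresponds to a single SBAR node — the subordinate clause "that he knew that no ancient nervous particle painted her nervous mixture too easily".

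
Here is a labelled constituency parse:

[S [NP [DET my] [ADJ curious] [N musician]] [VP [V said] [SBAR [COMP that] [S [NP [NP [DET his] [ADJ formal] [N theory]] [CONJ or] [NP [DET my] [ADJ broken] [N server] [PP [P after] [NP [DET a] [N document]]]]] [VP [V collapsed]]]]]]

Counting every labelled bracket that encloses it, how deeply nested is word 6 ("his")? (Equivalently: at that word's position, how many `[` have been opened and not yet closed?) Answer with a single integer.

7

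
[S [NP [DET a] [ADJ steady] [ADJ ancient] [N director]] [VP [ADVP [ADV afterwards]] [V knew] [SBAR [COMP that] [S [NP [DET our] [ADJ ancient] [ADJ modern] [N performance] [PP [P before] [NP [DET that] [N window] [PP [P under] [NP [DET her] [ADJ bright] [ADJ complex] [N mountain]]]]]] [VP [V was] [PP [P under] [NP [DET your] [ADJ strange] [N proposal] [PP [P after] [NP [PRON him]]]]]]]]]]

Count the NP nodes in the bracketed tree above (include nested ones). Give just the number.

6

The NP constituents are: [NP a steady ancient director]; [NP our ancient modern performance before that window under her bright complex mountain]; [NP that window under her bright complex mountain]; [NP her bright complex mountain]; [NP your strange proposal after him]; [NP him]. Total: 6.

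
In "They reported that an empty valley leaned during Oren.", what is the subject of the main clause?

they

"they" is the NP that combines with the VP headed by "reported" to form the main clause — the subject.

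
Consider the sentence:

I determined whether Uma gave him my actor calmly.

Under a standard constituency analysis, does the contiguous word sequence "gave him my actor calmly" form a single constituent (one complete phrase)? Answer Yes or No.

Yes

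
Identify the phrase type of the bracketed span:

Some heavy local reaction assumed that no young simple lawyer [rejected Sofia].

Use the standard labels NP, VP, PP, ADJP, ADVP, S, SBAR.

The bracketed span "rejected Sofia" is headed by "rejected", making it a verb phrase (VP).

VP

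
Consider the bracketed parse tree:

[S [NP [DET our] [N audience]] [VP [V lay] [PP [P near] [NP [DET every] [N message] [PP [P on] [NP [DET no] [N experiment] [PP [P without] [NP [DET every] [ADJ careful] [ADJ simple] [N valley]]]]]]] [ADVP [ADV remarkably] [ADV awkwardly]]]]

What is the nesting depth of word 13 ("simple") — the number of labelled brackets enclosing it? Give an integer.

9

The word sits inside ADJ, which is inside NP, inside PP, inside NP, inside PP, inside NP, inside PP, inside VP, inside S — 9 brackets in all.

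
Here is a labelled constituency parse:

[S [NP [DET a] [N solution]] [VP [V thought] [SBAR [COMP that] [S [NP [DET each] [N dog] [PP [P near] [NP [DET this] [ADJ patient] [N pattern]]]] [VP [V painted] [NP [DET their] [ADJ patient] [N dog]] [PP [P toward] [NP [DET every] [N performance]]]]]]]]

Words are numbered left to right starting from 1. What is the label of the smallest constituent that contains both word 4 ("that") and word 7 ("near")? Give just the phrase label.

SBAR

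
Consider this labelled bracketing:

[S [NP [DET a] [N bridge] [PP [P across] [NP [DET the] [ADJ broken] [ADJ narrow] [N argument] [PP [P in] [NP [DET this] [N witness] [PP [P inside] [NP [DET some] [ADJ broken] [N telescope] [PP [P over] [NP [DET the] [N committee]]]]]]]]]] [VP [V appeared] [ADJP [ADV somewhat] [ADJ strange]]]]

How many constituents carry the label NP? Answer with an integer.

5

The NP constituents are: [NP a bridge across the broken narrow argument in this witness inside some broken telescope over the committee]; [NP the broken narrow argument in this witness inside some broken telescope over the committee]; [NP this witness inside some broken telescope over the committee]; [NP some broken telescope over the committee]; [NP the committee]. Total: 5.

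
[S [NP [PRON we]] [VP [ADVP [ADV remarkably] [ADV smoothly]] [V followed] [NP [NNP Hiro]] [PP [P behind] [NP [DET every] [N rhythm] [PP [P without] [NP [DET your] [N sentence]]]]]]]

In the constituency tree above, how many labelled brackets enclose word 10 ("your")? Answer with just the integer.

Counting open brackets not yet closed at "your": [S [VP [PP [NP [PP [NP [DET = 7.

7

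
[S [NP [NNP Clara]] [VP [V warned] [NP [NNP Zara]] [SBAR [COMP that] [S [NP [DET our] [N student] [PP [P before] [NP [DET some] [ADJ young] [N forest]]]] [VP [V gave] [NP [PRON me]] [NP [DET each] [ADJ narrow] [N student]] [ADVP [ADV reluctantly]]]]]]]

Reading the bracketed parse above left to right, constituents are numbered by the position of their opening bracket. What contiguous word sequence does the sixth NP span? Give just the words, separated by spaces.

each narrow student

In left-to-right order the NP constituents are "Clara"; "Zara"; "our student before some young forest"; "some young forest"; "me"; "each narrow student". Number 6 is "each narrow student".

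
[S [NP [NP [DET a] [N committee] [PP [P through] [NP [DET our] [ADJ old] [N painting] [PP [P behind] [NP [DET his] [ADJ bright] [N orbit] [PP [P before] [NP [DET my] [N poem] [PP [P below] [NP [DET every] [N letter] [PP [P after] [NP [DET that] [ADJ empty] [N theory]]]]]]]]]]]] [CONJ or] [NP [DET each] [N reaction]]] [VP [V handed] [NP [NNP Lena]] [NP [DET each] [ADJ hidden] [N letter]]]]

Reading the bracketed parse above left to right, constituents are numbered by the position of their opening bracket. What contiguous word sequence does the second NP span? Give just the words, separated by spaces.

a committee through our old painting behind his bright orbit before my poem below every letter after that empty theory

The NP opening brackets appear, in order, over: "a committee through our old painting behind his bright orbit before my poem below every letter after that empty theory or each reaction"; "a committee through our old painting behind his bright orbit before my poem below every letter after that empty theory"; "our old painting behind his bright orbit before my poem below every letter after that empty theory"; "his bright orbit before my poem below every letter after that empty theory"; "my poem below every letter after that empty theory"; "every letter after that empty theory"; "that empty theory"; "each reaction"; "Lena"; "each hidden letter". The second one spans "a committee through our old painting behind his bright orbit before my poem below every letter after that empty theory".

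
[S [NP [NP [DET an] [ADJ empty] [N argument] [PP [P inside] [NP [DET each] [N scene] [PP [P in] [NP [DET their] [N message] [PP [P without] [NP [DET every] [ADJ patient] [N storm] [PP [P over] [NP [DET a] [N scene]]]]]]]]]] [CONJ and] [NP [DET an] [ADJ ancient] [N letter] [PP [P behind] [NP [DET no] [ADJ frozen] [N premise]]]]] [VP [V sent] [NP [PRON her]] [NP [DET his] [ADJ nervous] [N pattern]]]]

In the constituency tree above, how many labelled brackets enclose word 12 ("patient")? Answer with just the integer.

10

Path from the root down to the word: S → NP → NP → PP → NP → PP → NP → PP → NP → ADJ. That is 10 enclosing brackets.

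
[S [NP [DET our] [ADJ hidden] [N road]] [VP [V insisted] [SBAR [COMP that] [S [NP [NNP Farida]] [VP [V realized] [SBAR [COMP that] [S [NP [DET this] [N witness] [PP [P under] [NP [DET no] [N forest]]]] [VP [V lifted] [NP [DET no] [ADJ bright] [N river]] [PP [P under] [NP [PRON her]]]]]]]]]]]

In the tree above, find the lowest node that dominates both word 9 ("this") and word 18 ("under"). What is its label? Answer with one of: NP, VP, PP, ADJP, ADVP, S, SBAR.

Word 9 lies under S → VP → SBAR → S → VP → SBAR → S → NP → DET; word 18 lies under S → VP → SBAR → S → VP → SBAR → S → VP → PP → P. The lowest shared node is the S.

S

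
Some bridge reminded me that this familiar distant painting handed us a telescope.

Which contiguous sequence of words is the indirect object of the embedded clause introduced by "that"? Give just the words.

us

"handed" heads the VP of the embedded clause introduced by "that", and "us" is its indirect object.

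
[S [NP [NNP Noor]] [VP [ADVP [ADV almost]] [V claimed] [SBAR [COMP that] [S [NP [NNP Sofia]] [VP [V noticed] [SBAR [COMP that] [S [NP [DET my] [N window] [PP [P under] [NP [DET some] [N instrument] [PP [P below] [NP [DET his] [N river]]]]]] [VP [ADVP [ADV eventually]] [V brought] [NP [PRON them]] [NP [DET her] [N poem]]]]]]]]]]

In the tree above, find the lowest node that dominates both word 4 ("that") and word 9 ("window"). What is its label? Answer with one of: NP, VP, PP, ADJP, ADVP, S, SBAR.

SBAR

The smallest bracket enclosing both words is [SBAR that Sofia noticed that my window under some instrument below his river eventually brought them her poem], so the label is SBAR.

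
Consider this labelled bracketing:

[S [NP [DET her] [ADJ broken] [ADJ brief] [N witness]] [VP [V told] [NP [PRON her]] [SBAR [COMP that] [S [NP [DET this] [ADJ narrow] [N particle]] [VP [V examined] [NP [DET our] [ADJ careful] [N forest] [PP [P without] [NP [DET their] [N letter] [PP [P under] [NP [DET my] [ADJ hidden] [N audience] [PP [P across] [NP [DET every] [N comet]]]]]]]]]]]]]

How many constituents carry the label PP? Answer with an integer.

3

Scanning left to right, an opening `[PP` appears at word positions 15, 18, 22 — 3 in total.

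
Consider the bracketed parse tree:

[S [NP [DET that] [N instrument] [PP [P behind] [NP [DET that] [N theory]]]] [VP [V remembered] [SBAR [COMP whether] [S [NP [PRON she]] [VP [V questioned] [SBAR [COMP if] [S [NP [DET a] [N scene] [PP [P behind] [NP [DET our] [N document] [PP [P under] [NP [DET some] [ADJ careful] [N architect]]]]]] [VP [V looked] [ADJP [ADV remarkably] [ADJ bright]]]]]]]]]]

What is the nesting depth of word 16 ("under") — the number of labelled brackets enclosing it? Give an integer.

12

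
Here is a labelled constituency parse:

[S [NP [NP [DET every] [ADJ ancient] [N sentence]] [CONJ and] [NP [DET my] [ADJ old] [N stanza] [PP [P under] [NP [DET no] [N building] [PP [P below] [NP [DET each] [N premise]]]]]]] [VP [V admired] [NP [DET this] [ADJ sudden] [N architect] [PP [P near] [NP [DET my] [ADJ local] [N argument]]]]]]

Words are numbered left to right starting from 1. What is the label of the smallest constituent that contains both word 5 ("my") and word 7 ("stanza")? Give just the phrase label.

NP

The smallest bracket enclosing both words is [NP my old stanza under no building below each premise], so the label is NP.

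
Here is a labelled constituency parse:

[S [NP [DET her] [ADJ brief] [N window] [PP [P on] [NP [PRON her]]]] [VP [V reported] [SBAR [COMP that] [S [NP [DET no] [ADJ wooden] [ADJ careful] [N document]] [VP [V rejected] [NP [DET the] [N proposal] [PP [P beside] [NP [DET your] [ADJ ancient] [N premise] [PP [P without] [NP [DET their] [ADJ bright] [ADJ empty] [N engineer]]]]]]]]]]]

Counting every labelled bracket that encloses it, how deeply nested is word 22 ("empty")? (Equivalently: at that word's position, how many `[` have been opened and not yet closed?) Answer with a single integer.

Path from the root down to the word: S → VP → SBAR → S → VP → NP → PP → NP → PP → NP → ADJ. That is 11 enclosing brackets.

11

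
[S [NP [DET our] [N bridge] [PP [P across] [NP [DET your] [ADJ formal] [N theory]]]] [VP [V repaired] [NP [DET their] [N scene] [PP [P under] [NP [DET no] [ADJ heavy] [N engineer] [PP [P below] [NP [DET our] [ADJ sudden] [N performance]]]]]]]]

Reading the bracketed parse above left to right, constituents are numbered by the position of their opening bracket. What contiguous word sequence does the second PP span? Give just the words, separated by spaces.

under no heavy engineer below our sudden performance

In left-to-right order the PP constituents are "across your formal theory"; "under no heavy engineer below our sudden performance"; "below our sudden performance". Number 2 is "under no heavy engineer below our sudden performance".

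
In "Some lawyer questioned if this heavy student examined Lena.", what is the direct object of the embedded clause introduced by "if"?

Lena

The verb of the embedded clause introduced by "if" is "examined"; its direct object is the NP "Lena".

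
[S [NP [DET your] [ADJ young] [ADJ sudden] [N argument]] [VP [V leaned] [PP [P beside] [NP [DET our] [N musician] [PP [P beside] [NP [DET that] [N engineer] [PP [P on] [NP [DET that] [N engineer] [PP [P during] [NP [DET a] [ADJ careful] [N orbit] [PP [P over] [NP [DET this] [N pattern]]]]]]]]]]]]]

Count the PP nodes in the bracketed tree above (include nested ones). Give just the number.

5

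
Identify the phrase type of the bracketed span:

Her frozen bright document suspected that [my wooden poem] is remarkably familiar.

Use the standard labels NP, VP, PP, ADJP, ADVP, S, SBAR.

The bracketed span "my wooden poem" is headed by "poem", making it a noun phrase (NP).

NP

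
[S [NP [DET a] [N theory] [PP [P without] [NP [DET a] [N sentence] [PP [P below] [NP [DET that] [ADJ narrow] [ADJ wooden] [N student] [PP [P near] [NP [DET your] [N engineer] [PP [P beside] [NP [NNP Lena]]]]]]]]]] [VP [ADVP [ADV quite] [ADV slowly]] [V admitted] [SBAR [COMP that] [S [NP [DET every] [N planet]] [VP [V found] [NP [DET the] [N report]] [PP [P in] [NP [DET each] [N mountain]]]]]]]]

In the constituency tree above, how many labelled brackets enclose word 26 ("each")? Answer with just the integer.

Path from the root down to the word: S → VP → SBAR → S → VP → PP → NP → DET. That is 8 enclosing brackets.

8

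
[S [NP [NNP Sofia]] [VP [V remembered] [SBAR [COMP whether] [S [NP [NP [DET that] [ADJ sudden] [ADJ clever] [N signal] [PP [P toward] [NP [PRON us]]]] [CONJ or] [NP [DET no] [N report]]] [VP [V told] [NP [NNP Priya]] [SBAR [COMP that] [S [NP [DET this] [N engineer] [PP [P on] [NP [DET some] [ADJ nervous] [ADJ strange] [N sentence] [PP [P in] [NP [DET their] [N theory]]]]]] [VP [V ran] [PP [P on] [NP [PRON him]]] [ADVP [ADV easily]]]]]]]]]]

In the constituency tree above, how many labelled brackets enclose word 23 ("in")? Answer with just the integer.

12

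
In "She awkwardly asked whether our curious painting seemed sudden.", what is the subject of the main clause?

"she" is the NP that combines with the VP headed by "asked" to form the main clause — the subject.

she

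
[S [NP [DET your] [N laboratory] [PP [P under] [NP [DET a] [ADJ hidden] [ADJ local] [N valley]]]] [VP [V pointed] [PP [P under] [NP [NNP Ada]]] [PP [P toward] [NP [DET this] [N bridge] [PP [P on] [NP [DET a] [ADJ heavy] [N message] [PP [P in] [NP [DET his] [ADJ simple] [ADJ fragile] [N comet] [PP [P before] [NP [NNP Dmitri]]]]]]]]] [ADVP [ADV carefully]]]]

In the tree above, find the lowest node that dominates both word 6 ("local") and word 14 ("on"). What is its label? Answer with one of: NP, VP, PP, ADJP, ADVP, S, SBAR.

S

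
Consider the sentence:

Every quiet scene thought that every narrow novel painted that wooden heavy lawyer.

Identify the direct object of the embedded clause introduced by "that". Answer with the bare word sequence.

"painted" heads the VP of the embedded clause introduced by "that", and "that wooden heavy lawyer" is its direct object.

that wooden heavy lawyer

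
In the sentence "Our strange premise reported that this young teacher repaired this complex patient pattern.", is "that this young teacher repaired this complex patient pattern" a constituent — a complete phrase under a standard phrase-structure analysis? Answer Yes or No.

These words form the whole subordinate clause headed by "that", so yes — one constituent.

Yes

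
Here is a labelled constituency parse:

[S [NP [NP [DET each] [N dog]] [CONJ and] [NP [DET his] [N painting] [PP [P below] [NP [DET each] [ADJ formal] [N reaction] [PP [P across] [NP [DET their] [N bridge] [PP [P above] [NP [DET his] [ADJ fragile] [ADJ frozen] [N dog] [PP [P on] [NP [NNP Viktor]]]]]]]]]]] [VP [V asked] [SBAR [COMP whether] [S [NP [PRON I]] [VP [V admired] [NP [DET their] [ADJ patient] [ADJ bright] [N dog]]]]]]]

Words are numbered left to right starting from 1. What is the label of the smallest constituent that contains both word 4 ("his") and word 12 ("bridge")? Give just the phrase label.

NP

Both words fall inside [NP his painting below each formal reaction across their bridge above his fragile frozen dog on Viktor] (words 4–19), and no smaller constituent contains them both. Label: NP.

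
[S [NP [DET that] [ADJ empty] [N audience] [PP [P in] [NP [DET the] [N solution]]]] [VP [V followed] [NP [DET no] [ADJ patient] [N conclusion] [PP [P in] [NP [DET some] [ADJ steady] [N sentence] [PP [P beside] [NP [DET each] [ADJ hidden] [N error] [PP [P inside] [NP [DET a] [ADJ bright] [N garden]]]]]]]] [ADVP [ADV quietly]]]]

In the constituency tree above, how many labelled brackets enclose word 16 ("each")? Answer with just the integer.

8

Counting open brackets not yet closed at "each": [S [VP [NP [PP [NP [PP [NP [DET = 8.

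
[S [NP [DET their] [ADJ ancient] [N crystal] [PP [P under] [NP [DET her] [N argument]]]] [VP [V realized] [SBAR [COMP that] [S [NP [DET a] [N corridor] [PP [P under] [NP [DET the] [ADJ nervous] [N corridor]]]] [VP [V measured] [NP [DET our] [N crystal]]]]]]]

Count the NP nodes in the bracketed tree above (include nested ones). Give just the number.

5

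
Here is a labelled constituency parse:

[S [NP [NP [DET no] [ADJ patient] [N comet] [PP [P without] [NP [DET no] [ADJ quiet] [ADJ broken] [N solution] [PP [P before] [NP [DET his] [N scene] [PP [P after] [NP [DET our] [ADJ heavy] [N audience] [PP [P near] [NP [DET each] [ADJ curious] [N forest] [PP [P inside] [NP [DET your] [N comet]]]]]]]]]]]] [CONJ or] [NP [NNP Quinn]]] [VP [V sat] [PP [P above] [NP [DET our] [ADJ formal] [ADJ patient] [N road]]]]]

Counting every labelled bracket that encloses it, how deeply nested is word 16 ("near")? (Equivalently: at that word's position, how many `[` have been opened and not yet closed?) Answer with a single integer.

11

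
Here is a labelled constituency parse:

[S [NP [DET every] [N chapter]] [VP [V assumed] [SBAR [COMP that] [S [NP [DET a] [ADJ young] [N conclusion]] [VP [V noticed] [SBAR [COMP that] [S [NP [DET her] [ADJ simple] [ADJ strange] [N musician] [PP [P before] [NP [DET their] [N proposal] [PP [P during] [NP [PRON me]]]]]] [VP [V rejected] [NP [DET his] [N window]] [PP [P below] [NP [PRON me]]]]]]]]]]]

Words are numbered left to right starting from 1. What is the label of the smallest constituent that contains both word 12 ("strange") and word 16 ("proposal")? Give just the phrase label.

The smallest bracket enclosing both words is [NP her simple strange musician before their proposal during me], so the label is NP.

NP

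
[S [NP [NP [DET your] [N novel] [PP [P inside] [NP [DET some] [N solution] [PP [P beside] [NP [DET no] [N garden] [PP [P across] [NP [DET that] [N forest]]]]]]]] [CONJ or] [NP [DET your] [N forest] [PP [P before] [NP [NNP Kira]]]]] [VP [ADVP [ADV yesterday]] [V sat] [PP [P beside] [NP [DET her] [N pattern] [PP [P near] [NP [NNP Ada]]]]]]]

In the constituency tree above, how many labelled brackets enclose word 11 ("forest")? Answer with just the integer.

Counting open brackets not yet closed at "forest": [S [NP [NP [PP [NP [PP [NP [PP [NP [N = 10.

10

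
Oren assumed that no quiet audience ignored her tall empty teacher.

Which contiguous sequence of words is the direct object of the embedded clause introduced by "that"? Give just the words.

"ignored" heads the VP of the embedded clause introduced by "that", and "her tall empty teacher" is its direct object.

her tall empty teacher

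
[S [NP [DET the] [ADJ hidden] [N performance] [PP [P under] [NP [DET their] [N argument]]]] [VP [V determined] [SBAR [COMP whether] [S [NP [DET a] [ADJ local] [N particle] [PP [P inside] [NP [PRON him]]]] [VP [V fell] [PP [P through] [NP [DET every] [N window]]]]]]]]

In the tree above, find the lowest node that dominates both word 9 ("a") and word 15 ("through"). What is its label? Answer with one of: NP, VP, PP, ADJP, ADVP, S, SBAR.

The smallest bracket enclosing both words is [S a local particle inside him fell through every window], so the label is S.

S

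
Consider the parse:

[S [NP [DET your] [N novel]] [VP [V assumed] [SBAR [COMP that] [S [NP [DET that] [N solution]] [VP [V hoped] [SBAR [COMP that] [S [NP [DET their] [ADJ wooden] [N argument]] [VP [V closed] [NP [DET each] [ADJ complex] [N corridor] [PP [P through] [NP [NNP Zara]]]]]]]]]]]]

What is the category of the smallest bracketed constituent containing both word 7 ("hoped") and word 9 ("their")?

VP

Word 7 lies under S → VP → SBAR → S → VP → V; word 9 lies under S → VP → SBAR → S → VP → SBAR → S → NP → DET. The lowest shared node is the VP.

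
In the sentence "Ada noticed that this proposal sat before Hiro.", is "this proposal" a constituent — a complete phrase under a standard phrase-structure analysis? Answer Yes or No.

Yes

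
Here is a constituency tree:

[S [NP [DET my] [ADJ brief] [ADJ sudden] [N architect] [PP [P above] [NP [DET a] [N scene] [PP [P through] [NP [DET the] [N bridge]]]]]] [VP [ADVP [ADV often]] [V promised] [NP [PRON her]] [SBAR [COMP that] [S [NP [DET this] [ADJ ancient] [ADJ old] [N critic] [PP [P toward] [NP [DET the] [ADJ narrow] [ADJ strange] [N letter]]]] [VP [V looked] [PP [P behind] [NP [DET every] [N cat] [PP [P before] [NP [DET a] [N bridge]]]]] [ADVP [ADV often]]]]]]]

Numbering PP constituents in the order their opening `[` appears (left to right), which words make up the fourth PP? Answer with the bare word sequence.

In left-to-right order the PP constituents are "above a scene through the bridge"; "through the bridge"; "toward the narrow strange letter"; "behind every cat before a bridge"; "before a bridge". Number 4 is "behind every cat before a bridge".

behind every cat before a bridge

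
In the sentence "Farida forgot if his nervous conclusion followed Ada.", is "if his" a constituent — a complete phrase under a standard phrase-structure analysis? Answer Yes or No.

No

The smallest constituent containing the whole sequence is the subordinate clause [SBAR if his nervous conclusion followed Ada], but the sequence is only part of it — it straddles the boundary between complementizer "if" and clause "his nervous conclusion followed Ada".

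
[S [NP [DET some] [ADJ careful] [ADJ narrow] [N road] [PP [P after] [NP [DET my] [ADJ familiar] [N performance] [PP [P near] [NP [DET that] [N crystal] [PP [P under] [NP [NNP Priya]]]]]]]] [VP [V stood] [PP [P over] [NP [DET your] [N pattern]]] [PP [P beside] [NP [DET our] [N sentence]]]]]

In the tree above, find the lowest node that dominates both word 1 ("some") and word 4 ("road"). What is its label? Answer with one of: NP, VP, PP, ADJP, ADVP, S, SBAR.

NP

The smallest bracket enclosing both words is [NP some careful narrow road after my familiar performance near that crystal under Priya], so the label is NP.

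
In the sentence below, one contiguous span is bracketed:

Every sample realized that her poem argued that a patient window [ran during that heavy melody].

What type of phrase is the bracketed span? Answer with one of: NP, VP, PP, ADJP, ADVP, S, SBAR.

VP

"ran" is the head of the bracketed span, so the span is a verb phrase: VP.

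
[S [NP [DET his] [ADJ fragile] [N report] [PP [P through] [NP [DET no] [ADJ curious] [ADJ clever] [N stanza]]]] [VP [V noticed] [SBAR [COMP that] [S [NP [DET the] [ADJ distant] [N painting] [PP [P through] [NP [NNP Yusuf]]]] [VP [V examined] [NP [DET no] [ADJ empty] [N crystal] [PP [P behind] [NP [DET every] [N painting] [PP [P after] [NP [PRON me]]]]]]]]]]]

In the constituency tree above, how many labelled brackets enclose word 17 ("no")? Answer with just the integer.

7

Counting open brackets not yet closed at "no": [S [VP [SBAR [S [VP [NP [DET = 7.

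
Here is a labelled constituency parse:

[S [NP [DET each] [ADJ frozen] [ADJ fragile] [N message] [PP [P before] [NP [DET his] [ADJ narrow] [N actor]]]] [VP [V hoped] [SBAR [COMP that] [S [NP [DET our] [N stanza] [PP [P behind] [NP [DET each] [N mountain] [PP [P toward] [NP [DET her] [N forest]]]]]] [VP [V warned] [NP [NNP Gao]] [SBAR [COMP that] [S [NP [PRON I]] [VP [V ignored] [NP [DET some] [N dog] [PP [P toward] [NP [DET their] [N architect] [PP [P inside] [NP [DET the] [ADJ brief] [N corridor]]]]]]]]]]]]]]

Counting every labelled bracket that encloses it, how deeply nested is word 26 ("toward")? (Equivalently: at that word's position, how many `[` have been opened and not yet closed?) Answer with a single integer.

Counting open brackets not yet closed at "toward": [S [VP [SBAR [S [VP [SBAR [S [VP [NP [PP [P = 11.

11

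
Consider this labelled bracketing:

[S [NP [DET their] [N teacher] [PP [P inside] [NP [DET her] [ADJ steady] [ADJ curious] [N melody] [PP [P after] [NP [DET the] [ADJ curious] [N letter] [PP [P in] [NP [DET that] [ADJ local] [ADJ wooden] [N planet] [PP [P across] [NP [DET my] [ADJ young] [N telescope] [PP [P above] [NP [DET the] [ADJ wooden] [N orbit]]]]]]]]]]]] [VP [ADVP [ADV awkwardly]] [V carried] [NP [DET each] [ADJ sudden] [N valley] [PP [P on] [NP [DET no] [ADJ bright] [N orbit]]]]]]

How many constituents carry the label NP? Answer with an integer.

Scanning left to right, an opening `[NP` appears at word positions 1, 4, 9, 13, 18, 22, 27, 31 — 8 in total.

8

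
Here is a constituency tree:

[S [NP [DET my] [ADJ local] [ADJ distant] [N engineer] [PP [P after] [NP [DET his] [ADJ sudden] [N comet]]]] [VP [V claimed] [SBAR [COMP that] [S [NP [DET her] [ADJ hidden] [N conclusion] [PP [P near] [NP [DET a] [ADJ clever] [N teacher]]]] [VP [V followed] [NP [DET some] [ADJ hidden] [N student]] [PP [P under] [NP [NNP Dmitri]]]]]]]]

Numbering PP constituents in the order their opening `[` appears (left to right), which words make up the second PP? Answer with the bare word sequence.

near a clever teacher

The PP opening brackets appear, in order, over: "after his sudden comet"; "near a clever teacher"; "under Dmitri". The second one spans "near a clever teacher".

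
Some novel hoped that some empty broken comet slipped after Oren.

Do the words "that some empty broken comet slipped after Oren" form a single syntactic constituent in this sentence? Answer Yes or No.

Yes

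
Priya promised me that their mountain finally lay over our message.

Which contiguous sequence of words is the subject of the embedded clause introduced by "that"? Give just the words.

their mountain

The subject of the embedded clause introduced by "that" is the NP immediately before the verb "lay": "their mountain".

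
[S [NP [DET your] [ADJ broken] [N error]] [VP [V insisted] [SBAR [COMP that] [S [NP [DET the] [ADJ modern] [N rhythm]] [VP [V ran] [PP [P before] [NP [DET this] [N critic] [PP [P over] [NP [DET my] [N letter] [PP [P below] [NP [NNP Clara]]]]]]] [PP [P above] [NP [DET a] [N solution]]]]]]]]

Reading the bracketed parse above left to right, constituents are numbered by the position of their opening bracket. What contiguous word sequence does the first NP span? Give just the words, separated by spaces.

your broken error

The NP opening brackets appear, in order, over: "your broken error"; "the modern rhythm"; "this critic over my letter below Clara"; "my letter below Clara"; "Clara"; "a solution". The first one spans "your broken error".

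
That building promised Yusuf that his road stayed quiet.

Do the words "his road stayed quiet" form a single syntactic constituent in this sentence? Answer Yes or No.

Yes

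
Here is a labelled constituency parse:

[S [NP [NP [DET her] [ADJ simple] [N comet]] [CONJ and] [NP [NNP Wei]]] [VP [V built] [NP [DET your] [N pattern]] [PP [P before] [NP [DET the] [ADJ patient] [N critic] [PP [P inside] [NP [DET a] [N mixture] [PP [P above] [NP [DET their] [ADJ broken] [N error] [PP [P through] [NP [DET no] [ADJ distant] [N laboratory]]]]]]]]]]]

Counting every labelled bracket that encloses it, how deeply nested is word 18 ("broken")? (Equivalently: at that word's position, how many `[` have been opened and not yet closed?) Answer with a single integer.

9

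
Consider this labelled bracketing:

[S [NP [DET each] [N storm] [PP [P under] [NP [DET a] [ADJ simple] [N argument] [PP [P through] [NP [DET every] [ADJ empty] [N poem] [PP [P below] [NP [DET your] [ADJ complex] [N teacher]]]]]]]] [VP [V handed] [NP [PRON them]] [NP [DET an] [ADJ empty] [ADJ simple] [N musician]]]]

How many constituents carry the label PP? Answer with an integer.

3

The PP constituents are: [PP under a simple argument through every empty poem below your complex teacher]; [PP through every empty poem below your complex teacher]; [PP below your complex teacher]. Total: 3.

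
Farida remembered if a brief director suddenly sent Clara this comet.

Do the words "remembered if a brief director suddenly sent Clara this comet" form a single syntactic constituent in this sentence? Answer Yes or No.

"remembered if a brief director suddenly sent Clara this comet" is exactly the verb phrase [VP remembered if a brief director suddenly sent Clara this comet], a complete constituent.

Yes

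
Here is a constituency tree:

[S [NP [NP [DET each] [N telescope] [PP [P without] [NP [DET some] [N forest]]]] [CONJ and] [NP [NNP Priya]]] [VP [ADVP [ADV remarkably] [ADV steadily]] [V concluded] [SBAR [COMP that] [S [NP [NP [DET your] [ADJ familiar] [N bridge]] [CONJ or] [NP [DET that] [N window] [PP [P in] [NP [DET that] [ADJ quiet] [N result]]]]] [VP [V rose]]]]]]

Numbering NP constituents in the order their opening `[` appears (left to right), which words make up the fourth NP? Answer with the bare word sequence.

Priya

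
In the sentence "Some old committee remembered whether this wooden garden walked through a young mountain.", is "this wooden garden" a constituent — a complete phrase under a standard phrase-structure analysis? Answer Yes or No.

Yes

The sequence corresponds to a single NP node — the noun phrase "this wooden garden".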